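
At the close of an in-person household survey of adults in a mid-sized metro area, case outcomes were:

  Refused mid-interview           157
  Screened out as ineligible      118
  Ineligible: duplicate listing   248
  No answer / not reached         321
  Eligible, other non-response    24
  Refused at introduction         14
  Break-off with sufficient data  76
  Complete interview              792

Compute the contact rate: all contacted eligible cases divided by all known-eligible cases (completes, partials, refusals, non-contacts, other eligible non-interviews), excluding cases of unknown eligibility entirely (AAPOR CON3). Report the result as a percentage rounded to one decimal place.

Declined to participate = 14 + 157 = 171
Screened out, ineligible = 118 + 248 = 366
Numerator = 792 + 76 + 171 + 24 = 1063
Base = 792 + 76 + 171 + 321 + 24 = 1384
CON3 = 1063 / 1384 = 0.7681

76.8%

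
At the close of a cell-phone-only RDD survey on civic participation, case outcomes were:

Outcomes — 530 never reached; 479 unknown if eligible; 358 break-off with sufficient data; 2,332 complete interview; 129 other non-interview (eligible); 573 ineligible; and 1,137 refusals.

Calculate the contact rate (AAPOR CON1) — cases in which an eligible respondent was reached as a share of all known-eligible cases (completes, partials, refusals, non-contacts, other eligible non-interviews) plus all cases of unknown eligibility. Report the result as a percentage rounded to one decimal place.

79.7%

Numerator = 2332 + 358 + 1137 + 129 = 3956
Denominator = 2332 + 358 + 1137 + 530 + 129 + 479 = 4965
CON1 = 3956 / 4965 = 0.7968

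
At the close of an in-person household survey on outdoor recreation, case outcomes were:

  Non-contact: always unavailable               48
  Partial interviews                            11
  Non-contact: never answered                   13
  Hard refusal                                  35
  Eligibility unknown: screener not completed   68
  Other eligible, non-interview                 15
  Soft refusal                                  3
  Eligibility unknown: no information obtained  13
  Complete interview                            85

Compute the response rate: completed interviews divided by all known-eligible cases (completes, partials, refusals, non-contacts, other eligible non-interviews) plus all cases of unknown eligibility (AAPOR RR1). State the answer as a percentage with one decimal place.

29.2%

Refusals = 35 + 3 = 38
No answer / not reached = 13 + 48 = 61
Undetermined eligibility = 68 + 13 = 81
Numerator → 85
Denominator → 85 + 11 + 38 + 61 + 15 + 81 = 291
RR1 = 85 / 291 = 0.2921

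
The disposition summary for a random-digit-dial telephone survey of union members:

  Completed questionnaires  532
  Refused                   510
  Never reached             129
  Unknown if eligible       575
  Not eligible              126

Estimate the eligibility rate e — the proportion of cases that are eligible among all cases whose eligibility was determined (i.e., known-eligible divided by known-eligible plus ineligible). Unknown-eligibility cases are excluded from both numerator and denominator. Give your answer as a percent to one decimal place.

Known eligible = 532 + 510 + 129 = 1171
e = 1171 / (1171 + 126) = 1171 / 1297 = 0.9029

90.3%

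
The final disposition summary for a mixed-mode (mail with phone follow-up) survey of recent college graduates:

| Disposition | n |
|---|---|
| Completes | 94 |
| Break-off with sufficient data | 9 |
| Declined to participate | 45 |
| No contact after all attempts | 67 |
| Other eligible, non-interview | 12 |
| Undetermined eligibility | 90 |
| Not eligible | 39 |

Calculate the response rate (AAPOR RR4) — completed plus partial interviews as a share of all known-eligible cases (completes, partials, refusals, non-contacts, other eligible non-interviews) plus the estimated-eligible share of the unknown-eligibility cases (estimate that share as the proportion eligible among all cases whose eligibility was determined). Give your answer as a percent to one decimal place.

Top: 94 + 9 = 103
Eligible (known): 94 + 9 + 45 + 67 + 12 = 227
e = 227 / (227 + 39) = 227 / 266 = 0.8534
e × U: 0.8534 × 90 = 76.81
Base: 227 + 76.81 = 303.81
RR4 = 103 / 303.81 = 0.3390

33.9%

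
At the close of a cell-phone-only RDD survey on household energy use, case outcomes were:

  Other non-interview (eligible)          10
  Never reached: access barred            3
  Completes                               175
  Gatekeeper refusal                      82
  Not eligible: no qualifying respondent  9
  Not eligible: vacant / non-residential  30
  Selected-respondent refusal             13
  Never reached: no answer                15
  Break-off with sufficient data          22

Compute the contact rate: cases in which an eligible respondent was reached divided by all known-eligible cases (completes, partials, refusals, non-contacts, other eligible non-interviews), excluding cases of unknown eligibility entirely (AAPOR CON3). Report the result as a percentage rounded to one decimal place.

Refused = 82 + 13 = 95
Non-contacts = 15 + 3 = 18
Screened out, ineligible = 9 + 30 = 39
Top = 175 + 22 + 95 + 10 = 302
Base = 175 + 22 + 95 + 18 + 10 = 320
CON3 = 302 / 320 = 0.9437

94.4%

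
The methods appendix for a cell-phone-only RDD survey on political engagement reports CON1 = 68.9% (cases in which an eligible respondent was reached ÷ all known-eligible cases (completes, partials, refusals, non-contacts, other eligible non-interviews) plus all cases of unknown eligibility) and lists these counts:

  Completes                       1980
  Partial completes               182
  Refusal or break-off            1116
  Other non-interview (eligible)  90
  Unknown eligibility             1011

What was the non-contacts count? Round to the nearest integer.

509

Top: 1980 + 182 + 1116 + 90 = 3368
CON1 = 3368 / D = 0.689
D = 3368 / 0.689 = 4888.2
Rest of base = 4379
non-contacts = 4888.2 − 4379 ≈ 509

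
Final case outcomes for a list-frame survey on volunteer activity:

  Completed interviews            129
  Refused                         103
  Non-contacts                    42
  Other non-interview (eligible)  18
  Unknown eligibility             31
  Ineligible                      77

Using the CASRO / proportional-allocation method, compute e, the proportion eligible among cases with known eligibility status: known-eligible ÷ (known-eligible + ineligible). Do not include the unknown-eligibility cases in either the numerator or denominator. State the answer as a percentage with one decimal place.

Known eligible: 129 + 103 + 42 + 18 = 292
e = 292 / (292 + 77) = 292 / 369 = 0.7913

79.1%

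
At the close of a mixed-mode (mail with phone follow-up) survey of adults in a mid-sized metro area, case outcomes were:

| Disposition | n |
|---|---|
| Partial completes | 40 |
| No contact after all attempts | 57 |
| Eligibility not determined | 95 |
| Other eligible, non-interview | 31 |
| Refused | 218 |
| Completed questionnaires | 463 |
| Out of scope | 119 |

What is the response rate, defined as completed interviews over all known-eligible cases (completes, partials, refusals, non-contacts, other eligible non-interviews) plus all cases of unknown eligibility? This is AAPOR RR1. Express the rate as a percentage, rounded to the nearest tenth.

Numerator = 463
Denom = 463 + 40 + 218 + 57 + 31 + 95 = 904
RR1 = 463 / 904 = 0.5122

51.2%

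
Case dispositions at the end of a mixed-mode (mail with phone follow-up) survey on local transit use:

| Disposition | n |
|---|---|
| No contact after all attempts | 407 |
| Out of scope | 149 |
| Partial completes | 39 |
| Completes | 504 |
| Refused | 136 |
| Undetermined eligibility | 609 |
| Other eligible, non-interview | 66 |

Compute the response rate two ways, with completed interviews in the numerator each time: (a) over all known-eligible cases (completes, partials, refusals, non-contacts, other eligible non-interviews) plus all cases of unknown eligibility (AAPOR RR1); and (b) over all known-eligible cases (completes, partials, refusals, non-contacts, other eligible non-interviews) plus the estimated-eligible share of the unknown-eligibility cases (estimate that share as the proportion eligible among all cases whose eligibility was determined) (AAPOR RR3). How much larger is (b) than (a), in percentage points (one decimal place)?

1.2

Top → 504
Base → 504 + 39 + 136 + 407 + 66 + 609 = 1761
RR1 = 504 / 1761 = 0.2862
Known eligible → 504 + 39 + 136 + 407 + 66 = 1152
e = 1152 / (1152 + 149) = 1152 / 1301 = 0.8855
Estimated eligible among unknowns → 0.8855 × 609 = 539.27
Base → 1152 + 539.27 = 1691.27
RR3 = 504 / 1691.27 = 0.2980
Difference = 29.80 − 28.62 = 1.18 percentage points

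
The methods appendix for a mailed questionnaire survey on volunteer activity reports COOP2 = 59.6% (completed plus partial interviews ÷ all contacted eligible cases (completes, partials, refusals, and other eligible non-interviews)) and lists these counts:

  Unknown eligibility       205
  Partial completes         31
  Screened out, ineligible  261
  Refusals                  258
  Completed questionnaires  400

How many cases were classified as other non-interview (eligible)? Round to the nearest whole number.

34

Top → 400 + 31 = 431
COOP2 = 431 / D = 0.596
D = 431 / 0.596 = 723.2
Rest of base = 689
other non-interview (eligible) = 723.2 − 689 ≈ 34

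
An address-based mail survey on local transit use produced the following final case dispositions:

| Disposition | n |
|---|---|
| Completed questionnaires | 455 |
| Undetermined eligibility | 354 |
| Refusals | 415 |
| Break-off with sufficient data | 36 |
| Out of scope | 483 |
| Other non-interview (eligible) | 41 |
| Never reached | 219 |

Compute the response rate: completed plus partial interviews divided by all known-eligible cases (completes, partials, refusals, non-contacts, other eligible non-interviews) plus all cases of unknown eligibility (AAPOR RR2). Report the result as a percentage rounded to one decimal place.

Numerator = 455 + 36 = 491
Denom = 455 + 36 + 415 + 219 + 41 + 354 = 1520
RR2 = 491 / 1520 = 0.3230

32.3%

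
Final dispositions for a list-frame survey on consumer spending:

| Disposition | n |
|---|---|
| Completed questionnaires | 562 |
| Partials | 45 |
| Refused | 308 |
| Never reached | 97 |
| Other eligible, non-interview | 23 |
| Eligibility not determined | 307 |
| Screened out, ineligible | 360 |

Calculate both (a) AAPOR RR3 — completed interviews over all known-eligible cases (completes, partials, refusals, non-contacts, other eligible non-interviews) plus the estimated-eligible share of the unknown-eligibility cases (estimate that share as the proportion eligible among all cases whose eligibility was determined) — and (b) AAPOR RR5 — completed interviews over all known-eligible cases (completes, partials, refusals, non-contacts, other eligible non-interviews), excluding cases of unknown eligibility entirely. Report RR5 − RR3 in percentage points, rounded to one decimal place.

9.8

Top: 562
Known eligible: 562 + 45 + 308 + 97 + 23 = 1035
e = 1035 / (1035 + 360) = 1035 / 1395 = 0.7419
Eligible share of unknowns: 0.7419 × 307 = 227.76
Denominator: 1035 + 227.76 = 1262.76
RR3 = 562 / 1262.76 = 0.4451
Denominator: 562 + 45 + 308 + 97 + 23 = 1035
RR5 = 562 / 1035 = 0.5430
Difference = 54.30 − 44.51 = 9.79 percentage points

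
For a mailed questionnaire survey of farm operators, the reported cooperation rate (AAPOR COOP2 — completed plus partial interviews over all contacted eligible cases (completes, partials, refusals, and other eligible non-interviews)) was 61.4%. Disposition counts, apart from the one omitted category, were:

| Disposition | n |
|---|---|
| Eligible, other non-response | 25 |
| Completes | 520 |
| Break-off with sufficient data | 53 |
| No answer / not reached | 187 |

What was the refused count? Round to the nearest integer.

335

Numerator = 520 + 53 = 573
COOP2 = 573 / D = 0.614
D = 573 / 0.614 = 933.2
Other denominator terms total 598
refused = 933.2 − 598 ≈ 335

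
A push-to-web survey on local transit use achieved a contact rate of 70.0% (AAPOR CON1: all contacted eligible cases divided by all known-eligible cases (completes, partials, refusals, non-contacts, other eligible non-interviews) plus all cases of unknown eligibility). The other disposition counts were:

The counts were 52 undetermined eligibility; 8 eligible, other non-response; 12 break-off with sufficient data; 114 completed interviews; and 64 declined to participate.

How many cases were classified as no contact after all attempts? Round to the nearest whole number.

33

Numerator → 114 + 12 + 64 + 8 = 198
CON1 = 198 / D = 0.700
D = 198 / 0.700 = 282.9
Rest of base = 250
no contact after all attempts = 282.9 − 250 ≈ 33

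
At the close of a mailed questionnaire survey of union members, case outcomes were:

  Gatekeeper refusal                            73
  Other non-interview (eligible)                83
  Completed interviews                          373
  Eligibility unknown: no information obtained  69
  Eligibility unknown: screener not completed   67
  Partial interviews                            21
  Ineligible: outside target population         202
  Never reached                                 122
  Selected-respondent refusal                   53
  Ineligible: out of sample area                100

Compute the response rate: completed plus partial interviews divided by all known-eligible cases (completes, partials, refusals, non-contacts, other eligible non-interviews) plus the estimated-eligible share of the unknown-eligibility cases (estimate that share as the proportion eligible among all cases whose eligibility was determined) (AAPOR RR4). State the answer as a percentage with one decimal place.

48.0%

Refusals = 73 + 53 = 126
Eligibility not determined = 67 + 69 = 136
Not eligible = 202 + 100 = 302
Num = 373 + 21 = 394
Determined eligible = 373 + 21 + 126 + 122 + 83 = 725
e = 725 / (725 + 302) = 725 / 1027 = 0.7059
Estimated eligible among unknowns = 0.7059 × 136 = 96.00
Base = 725 + 96.00 = 821.00
RR4 = 394 / 821.00 = 0.4799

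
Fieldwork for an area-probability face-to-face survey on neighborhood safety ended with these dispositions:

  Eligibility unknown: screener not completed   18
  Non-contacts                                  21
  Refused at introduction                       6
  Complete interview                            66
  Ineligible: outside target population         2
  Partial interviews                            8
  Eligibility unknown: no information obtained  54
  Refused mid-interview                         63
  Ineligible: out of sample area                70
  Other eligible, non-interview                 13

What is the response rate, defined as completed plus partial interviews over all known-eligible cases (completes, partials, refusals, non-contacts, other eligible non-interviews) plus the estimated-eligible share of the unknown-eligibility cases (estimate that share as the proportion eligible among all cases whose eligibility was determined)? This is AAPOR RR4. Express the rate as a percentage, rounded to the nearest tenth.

32.4%

Declined to participate = 6 + 63 = 69
Unknown if eligible = 18 + 54 = 72
Out of scope = 2 + 70 = 72
Numerator = 66 + 8 = 74
Determined eligible = 66 + 8 + 69 + 21 + 13 = 177
e = 177 / (177 + 72) = 177 / 249 = 0.7108
e × U = 0.7108 × 72 = 51.18
Base = 177 + 51.18 = 228.18
RR4 = 74 / 228.18 = 0.3243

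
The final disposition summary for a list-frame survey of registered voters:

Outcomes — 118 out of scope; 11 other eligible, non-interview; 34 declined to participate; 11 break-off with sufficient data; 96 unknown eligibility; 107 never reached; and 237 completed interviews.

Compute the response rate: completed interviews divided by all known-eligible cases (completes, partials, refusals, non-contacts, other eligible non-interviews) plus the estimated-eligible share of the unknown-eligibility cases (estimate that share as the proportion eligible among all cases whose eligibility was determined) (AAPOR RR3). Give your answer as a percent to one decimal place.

50.0%

Num = 237
Determined eligible = 237 + 11 + 34 + 107 + 11 = 400
e = 400 / (400 + 118) = 400 / 518 = 0.7722
e × U = 0.7722 × 96 = 74.13
Denom = 400 + 74.13 = 474.13
RR3 = 237 / 474.13 = 0.4999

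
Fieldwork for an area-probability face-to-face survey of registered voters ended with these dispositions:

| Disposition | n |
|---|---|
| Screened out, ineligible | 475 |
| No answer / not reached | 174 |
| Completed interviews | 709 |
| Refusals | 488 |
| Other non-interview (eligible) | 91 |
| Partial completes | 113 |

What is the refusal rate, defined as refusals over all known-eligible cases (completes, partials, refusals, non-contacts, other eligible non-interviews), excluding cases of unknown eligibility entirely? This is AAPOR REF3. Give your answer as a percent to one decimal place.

Top: 488
Base: 709 + 113 + 488 + 174 + 91 = 1575
REF3 = 488 / 1575 = 0.3098

31.0%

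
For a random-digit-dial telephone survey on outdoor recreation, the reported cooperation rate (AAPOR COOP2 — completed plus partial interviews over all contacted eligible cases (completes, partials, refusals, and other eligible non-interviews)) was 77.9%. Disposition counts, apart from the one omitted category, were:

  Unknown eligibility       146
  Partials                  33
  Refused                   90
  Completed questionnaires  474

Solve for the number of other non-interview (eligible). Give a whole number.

54

Num = 474 + 33 = 507
COOP2 = 507 / D = 0.779
D = 507 / 0.779 = 650.8
Remaining denominator categories sum to 597
other non-interview (eligible) = 650.8 − 597 ≈ 54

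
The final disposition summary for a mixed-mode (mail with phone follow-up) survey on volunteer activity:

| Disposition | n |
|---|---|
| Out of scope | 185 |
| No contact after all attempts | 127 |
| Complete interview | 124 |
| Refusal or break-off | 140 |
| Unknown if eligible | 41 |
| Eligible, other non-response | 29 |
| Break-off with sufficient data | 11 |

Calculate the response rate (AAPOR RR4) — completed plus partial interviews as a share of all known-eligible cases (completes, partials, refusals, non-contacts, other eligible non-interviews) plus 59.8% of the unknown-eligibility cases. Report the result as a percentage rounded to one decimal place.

29.6%

Num → 124 + 11 = 135
Eligible (known) → 124 + 11 + 140 + 127 + 29 = 431
Estimated eligible among unknowns → 0.5980 × 41 = 24.52
Denominator → 431 + 24.52 = 455.52
RR4 = 135 / 455.52 = 0.2964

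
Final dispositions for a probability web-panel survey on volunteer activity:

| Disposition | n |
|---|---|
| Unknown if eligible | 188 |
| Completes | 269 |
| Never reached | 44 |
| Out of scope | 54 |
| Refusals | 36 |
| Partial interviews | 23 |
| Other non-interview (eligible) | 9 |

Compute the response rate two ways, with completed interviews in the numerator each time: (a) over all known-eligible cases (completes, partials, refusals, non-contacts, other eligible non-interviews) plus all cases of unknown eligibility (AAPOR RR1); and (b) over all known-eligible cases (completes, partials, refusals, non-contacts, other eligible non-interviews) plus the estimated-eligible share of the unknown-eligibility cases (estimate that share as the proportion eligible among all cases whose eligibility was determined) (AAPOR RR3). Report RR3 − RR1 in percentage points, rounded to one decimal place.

2.0

Numerator = 269
Denom = 269 + 23 + 36 + 44 + 9 + 188 = 569
RR1 = 269 / 569 = 0.4728
Determined eligible = 269 + 23 + 36 + 44 + 9 = 381
e = 381 / (381 + 54) = 381 / 435 = 0.8759
Eligible share of unknowns = 0.8759 × 188 = 164.67
Denom = 381 + 164.67 = 545.67
RR3 = 269 / 545.67 = 0.4930
Difference = 49.30 − 47.28 = 2.02 percentage points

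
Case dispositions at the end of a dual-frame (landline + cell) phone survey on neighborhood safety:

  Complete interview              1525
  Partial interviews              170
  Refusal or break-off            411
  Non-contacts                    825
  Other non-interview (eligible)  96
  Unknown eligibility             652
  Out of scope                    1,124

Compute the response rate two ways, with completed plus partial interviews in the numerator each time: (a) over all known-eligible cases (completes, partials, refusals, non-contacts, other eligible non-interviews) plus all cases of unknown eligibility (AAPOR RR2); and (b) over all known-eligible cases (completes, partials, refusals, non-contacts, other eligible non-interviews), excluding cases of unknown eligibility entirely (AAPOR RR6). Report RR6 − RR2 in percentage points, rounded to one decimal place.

9.9

Num = 1525 + 170 = 1695
Denom = 1525 + 170 + 411 + 825 + 96 + 652 = 3679
RR2 = 1695 / 3679 = 0.4607
Denom = 1525 + 170 + 411 + 825 + 96 = 3027
RR6 = 1695 / 3027 = 0.5600
Difference = 56.00 − 46.07 = 9.93 percentage points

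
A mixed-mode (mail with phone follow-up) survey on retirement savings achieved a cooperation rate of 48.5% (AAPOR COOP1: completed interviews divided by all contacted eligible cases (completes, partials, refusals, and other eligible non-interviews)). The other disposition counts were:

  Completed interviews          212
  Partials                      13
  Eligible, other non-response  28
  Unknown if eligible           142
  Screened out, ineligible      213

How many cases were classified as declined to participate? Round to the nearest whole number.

COOP1 = 212 / D = 0.485
D = 212 / 0.485 = 437.1
Other denominator terms total 253
declined to participate = 437.1 − 253 ≈ 184

184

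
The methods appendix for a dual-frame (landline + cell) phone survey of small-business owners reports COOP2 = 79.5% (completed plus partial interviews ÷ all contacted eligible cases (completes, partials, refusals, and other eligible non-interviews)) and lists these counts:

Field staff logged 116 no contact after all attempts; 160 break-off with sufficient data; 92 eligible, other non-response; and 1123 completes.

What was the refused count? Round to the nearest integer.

239

Top: 1123 + 160 = 1283
COOP2 = 1283 / D = 0.795
D = 1283 / 0.795 = 1613.8
Other denominator terms total 1375
refused = 1613.8 − 1375 ≈ 239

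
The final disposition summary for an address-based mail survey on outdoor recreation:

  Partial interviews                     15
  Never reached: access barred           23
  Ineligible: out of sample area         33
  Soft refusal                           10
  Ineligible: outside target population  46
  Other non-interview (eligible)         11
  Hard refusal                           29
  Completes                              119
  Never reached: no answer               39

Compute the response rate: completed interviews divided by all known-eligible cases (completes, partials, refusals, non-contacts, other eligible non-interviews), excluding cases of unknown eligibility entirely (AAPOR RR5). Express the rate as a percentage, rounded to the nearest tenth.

Refusals = 29 + 10 = 39
Never reached = 39 + 23 = 62
Out of scope = 46 + 33 = 79
Numerator = 119
Denom = 119 + 15 + 39 + 62 + 11 = 246
RR5 = 119 / 246 = 0.4837

48.4%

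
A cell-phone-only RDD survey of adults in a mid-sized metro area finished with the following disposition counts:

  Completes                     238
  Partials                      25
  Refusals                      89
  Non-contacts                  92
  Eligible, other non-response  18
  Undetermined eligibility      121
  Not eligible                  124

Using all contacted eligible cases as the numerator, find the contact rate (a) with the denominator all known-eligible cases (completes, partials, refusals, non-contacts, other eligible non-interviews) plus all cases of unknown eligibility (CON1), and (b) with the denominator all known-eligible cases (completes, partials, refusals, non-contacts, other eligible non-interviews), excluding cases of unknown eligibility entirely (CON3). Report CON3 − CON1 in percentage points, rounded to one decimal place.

16.6

Num → 238 + 25 + 89 + 18 = 370
Base → 238 + 25 + 89 + 92 + 18 + 121 = 583
CON1 = 370 / 583 = 0.6346
Base → 238 + 25 + 89 + 92 + 18 = 462
CON3 = 370 / 462 = 0.8009
Difference = 80.09 − 63.46 = 16.63 percentage points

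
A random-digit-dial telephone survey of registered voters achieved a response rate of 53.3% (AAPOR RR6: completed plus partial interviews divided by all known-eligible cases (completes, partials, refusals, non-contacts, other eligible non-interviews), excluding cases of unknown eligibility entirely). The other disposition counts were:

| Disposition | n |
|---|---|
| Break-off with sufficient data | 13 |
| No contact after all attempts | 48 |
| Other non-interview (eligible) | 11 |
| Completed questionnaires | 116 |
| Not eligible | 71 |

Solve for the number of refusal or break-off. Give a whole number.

Top: 116 + 13 = 129
RR6 = 129 / D = 0.533
D = 129 / 0.533 = 242.0
Other denominator terms total 188
refusal or break-off = 242.0 − 188 ≈ 54

54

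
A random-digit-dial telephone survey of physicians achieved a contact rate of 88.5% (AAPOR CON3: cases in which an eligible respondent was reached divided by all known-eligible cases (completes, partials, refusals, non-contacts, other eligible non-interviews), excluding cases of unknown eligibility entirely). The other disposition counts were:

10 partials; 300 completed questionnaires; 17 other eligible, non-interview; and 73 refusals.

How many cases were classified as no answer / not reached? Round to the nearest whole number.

Top = 300 + 10 + 73 + 17 = 400
CON3 = 400 / D = 0.885
D = 400 / 0.885 = 452.0
Other denominator terms total 400
no answer / not reached = 452.0 − 400 ≈ 52

52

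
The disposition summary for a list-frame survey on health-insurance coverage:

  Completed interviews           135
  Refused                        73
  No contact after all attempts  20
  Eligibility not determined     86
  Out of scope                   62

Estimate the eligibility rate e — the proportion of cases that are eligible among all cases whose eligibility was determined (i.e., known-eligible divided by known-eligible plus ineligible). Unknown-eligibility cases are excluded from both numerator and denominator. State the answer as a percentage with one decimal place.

Known eligible = 135 + 73 + 20 = 228
e = 228 / (228 + 62) = 228 / 290 = 0.7862

78.6%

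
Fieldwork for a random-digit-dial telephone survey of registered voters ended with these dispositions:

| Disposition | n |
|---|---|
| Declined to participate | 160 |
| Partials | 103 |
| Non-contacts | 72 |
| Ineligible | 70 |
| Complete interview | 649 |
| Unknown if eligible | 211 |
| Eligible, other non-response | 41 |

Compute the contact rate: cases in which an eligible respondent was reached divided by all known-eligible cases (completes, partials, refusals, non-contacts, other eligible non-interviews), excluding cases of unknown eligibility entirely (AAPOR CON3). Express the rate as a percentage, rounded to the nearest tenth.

93.0%

Num → 649 + 103 + 160 + 41 = 953
Denom → 649 + 103 + 160 + 72 + 41 = 1025
CON3 = 953 / 1025 = 0.9298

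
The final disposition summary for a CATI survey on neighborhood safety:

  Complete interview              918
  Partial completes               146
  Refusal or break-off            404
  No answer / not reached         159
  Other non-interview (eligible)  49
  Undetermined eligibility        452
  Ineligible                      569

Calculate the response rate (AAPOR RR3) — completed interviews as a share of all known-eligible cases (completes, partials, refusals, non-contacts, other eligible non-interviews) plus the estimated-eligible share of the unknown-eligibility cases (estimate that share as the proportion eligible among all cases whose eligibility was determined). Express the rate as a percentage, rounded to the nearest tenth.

Top → 918
Eligible (known) → 918 + 146 + 404 + 159 + 49 = 1676
e = 1676 / (1676 + 569) = 1676 / 2245 = 0.7465
Eligible share of unknowns → 0.7465 × 452 = 337.42
Base → 1676 + 337.42 = 2013.42
RR3 = 918 / 2013.42 = 0.4559

45.6%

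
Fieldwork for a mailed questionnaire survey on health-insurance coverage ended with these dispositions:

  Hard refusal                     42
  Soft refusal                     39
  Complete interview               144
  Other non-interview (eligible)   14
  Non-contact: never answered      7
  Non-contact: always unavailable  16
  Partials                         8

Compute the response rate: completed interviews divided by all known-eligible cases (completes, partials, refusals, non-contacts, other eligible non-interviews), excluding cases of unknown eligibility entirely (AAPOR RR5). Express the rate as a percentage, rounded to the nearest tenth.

Declined to participate = 42 + 39 = 81
No answer / not reached = 7 + 16 = 23
Num: 144
Denominator: 144 + 8 + 81 + 23 + 14 = 270
RR5 = 144 / 270 = 0.5333

53.3%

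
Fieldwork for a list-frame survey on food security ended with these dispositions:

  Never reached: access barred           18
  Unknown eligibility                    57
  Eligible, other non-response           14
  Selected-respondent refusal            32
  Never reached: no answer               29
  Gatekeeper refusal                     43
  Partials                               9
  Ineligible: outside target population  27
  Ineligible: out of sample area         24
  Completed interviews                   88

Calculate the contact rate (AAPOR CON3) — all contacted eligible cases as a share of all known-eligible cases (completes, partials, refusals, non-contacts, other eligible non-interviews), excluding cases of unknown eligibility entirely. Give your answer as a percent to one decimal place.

79.8%

Refusals = 43 + 32 = 75
Non-contacts = 29 + 18 = 47
Screened out, ineligible = 27 + 24 = 51
Top: 88 + 9 + 75 + 14 = 186
Base: 88 + 9 + 75 + 47 + 14 = 233
CON3 = 186 / 233 = 0.7983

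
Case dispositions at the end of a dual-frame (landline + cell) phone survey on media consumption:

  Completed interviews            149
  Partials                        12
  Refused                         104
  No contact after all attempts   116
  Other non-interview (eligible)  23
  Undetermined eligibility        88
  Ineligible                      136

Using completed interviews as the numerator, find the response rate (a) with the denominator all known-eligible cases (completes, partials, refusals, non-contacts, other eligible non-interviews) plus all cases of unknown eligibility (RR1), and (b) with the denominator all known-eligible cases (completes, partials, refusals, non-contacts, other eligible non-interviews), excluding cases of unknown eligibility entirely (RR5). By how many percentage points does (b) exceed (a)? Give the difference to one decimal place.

Numerator → 149
Denominator → 149 + 12 + 104 + 116 + 23 + 88 = 492
RR1 = 149 / 492 = 0.3028
Denominator → 149 + 12 + 104 + 116 + 23 = 404
RR5 = 149 / 404 = 0.3688
Difference = 36.88 − 30.28 = 6.60 percentage points

6.6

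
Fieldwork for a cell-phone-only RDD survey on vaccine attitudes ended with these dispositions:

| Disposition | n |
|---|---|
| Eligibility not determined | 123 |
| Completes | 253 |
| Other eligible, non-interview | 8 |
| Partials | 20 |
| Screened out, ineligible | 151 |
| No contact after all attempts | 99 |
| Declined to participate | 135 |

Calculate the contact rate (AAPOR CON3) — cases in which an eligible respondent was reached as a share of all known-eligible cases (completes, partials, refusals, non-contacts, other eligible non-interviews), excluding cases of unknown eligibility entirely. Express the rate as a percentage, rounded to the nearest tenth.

80.8%

Numerator → 253 + 20 + 135 + 8 = 416
Denom → 253 + 20 + 135 + 99 + 8 = 515
CON3 = 416 / 515 = 0.8078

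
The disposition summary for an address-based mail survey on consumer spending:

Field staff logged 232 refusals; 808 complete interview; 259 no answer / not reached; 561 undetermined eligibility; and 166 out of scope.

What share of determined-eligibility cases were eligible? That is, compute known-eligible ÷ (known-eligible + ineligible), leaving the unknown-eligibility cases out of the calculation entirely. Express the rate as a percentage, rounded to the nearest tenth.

Determined eligible: 808 + 232 + 259 = 1299
e = 1299 / (1299 + 166) = 1299 / 1465 = 0.8867

88.7%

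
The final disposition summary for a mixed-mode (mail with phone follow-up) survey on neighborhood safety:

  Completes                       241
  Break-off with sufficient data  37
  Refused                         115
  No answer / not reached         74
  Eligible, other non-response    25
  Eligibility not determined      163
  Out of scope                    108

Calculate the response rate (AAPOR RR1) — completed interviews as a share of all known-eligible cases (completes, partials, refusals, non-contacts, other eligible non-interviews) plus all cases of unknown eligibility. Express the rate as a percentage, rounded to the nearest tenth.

36.8%

Num → 241
Denom → 241 + 37 + 115 + 74 + 25 + 163 = 655
RR1 = 241 / 655 = 0.3679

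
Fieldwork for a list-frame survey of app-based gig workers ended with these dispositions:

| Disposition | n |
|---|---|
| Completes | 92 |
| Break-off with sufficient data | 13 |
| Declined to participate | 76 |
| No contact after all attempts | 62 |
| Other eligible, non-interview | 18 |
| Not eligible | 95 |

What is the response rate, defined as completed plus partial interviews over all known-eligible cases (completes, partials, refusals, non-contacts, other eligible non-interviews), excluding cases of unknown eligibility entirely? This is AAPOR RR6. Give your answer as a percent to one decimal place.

Top = 92 + 13 = 105
Base = 92 + 13 + 76 + 62 + 18 = 261
RR6 = 105 / 261 = 0.4023

40.2%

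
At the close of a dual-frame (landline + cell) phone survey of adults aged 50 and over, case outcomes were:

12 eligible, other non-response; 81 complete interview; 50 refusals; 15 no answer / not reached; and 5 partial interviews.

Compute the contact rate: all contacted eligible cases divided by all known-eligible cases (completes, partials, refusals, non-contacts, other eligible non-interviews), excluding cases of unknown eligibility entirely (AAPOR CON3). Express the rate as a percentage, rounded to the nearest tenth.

90.8%

Numerator: 81 + 5 + 50 + 12 = 148
Denom: 81 + 5 + 50 + 15 + 12 = 163
CON3 = 148 / 163 = 0.9080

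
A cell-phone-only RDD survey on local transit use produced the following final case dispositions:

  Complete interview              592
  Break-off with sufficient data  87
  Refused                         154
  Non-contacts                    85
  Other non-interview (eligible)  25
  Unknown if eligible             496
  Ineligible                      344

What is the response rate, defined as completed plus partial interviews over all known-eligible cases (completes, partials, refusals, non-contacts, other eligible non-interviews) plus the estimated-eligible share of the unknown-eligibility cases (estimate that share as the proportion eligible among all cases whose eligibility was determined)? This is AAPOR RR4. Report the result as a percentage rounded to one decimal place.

Num = 592 + 87 = 679
Known eligible = 592 + 87 + 154 + 85 + 25 = 943
e = 943 / (943 + 344) = 943 / 1287 = 0.7327
e × U = 0.7327 × 496 = 363.42
Base = 943 + 363.42 = 1306.42
RR4 = 679 / 1306.42 = 0.5197

52.0%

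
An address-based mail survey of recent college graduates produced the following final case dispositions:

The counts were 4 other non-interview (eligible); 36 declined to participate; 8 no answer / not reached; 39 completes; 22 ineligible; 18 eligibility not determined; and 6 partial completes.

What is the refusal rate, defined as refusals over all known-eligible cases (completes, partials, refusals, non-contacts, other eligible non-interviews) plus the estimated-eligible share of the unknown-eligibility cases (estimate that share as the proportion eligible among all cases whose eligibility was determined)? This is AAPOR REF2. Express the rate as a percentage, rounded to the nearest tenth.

Numerator = 36
Determined eligible = 39 + 6 + 36 + 8 + 4 = 93
e = 93 / (93 + 22) = 93 / 115 = 0.8087
Eligible share of unknowns = 0.8087 × 18 = 14.56
Denom = 93 + 14.56 = 107.56
REF2 = 36 / 107.56 = 0.3347

33.5%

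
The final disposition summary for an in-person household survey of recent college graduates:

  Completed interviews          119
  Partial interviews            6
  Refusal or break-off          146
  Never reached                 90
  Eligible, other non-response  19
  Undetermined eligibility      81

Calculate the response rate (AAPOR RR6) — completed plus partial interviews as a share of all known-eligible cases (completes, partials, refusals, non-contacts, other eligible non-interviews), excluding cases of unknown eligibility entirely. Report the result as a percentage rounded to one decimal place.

32.9%

Num = 119 + 6 = 125
Base = 119 + 6 + 146 + 90 + 19 = 380
RR6 = 125 / 380 = 0.3289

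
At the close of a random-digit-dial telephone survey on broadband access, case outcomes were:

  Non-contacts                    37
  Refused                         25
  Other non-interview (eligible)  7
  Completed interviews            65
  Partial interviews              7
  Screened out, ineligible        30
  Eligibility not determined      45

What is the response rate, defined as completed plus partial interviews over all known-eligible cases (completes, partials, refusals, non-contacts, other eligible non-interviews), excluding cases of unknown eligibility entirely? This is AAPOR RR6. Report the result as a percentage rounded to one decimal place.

51.1%

Num → 65 + 7 = 72
Denominator → 65 + 7 + 25 + 37 + 7 = 141
RR6 = 72 / 141 = 0.5106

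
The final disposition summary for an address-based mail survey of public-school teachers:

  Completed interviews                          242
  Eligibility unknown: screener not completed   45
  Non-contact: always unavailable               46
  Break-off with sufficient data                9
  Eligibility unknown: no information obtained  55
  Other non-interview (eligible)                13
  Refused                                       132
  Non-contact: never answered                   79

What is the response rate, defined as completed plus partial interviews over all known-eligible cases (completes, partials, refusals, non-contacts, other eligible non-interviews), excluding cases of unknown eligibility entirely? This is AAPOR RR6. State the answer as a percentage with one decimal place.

48.2%

No answer / not reached = 79 + 46 = 125
Unknown if eligible = 45 + 55 = 100
Num: 242 + 9 = 251
Denom: 242 + 9 + 132 + 125 + 13 = 521
RR6 = 251 / 521 = 0.4818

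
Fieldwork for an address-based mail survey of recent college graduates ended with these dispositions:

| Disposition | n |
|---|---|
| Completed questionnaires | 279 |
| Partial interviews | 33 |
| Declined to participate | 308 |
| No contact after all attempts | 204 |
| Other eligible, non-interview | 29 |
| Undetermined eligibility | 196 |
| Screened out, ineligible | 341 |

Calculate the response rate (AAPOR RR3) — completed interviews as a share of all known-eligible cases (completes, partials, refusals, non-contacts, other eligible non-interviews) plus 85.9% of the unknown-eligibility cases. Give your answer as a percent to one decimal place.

27.3%

Numerator = 279
Eligible (known) = 279 + 33 + 308 + 204 + 29 = 853
Eligible share of unknowns = 0.8590 × 196 = 168.36
Denom = 853 + 168.36 = 1021.36
RR3 = 279 / 1021.36 = 0.2732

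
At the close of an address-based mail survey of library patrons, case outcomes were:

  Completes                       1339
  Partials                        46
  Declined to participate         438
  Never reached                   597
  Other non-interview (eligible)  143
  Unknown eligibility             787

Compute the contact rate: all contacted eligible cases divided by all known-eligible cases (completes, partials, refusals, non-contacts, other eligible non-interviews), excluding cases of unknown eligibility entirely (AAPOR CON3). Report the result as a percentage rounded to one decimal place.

Numerator: 1339 + 46 + 438 + 143 = 1966
Denom: 1339 + 46 + 438 + 597 + 143 = 2563
CON3 = 1966 / 2563 = 0.7671

76.7%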